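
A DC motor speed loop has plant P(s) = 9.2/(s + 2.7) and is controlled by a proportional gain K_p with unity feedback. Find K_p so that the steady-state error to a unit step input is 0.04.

K_p = 7.04

For a type-0 loop with proportional control, e_ss = 1/(1 + K_p·P(0)).
P(0) = 3.407. Require 1/(1 + K_p·3.407) = 0.04, so 1 + 3.407·K_p = 25.
K_p = (25 − 1)/3.407 = 7.04.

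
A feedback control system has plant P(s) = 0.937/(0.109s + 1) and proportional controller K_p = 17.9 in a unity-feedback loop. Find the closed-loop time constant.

τ = 0.00613 s

Closed loop: T(s) = K_p·P/(1+K_p·P) = 16.77/(0.109s + 1 + 16.77), with pole at s = −(1 + 16.77)/0.109 = −163.
Closed-loop time constant τ = 1/163 = 0.00613 s.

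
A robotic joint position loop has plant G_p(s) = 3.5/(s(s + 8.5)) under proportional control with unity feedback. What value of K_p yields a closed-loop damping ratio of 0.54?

Closed-loop characteristic equation: s² + 8.5s + K_p·3.5 = 0.
So ω_n = √(3.5K_p) and 2ζω_n = 8.5, giving ζ = 8.5/(2√(3.5K_p)).
Setting ζ = 0.54: √(3.5K_p) = 8.5/(2·0.54) = 7.87, so K_p = 61.94/3.5 = 17.7.

K_p = 17.7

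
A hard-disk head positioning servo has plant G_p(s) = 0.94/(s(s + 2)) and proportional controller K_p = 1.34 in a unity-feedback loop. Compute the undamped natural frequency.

1 + K_p·G_p(s) = 0 gives s² + 2s + 1.26 = 0.
Matching s² + 2ζω_n s + ω_n²: ω_n = √1.26 = 1.122 rad/s and 2ζω_n = 2, so ζ = 2/(2·1.122) = 0.891.

ω_n = 1.12 rad/s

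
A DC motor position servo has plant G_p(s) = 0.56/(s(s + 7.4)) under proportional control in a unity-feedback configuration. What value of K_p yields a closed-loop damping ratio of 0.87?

K_p = 32.3

Closed-loop characteristic equation: s² + 7.4s + K_p·0.56 = 0.
So ω_n = √(0.56K_p) and 2ζω_n = 7.4, giving ζ = 7.4/(2√(0.56K_p)).
Setting ζ = 0.87: √(0.56K_p) = 7.4/(2·0.87) = 4.253, so K_p = 18.09/0.56 = 32.3.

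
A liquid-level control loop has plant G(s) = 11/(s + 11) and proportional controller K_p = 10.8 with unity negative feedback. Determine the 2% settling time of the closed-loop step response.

Closed-loop transfer function: T(s) = K_p·G(s)/(1 + K_p·G(s)) = 118.8/(s + 11 + 118.8) = 118.8/(s + 129.8).
Time constant τ = 1/129.8 = 0.007704 s, so the 2% settling time is about 4τ = 0.0308 s.

T_s ≈ 0.0308 s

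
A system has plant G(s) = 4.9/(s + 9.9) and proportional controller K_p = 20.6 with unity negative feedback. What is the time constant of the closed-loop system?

Closed-loop transfer function: T(s) = K_p·G(s)/(1 + K_p·G(s)) = 100.9/(s + 9.9 + 100.9) = 100.9/(s + 110.8).
Time constant τ = 1/110.8 = 0.00902 s.

τ = 0.00902 s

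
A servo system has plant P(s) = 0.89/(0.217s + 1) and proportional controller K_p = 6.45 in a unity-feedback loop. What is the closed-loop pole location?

Closed loop: T(s) = K_p·P/(1+K_p·P) = 5.74/(0.217s + 1 + 5.74), with pole at s = −(1 + 5.74)/0.217 = −31.06.

s = -31.06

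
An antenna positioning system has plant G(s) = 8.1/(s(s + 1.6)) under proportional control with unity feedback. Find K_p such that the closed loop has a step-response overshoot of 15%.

From %OS = 100·exp(−πζ/√(1−ζ²)) = 15%, ζ = −ln(0.15)/√(π²+ln²(0.15)) = 0.5169.
Characteristic equation s² + 1.6s + 8.1K_p = 0 gives ζ = 1.6/(2√(8.1K_p)).
Setting ζ = 0.5169: √(8.1K_p) = 1.6/(2·0.5169) = 1.548, so K_p = 2.395/8.1 = 0.296.

K_p = 0.296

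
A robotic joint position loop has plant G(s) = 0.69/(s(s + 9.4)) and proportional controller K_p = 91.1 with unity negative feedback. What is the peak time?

Closed-loop characteristic equation: s² + 9.4s + 62.86 = 0, so ω_n = 7.928 rad/s and ζ = 9.4/(2·7.928) = 0.5928.
Damped frequency ω_d = ω_n√(1−ζ²) = 6.385 rad/s, so peak time T_p = π/ω_d = 0.492 s.

T_p = 0.492 s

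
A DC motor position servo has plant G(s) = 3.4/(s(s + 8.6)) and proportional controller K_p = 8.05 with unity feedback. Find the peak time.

Closed-loop characteristic equation: s² + 8.6s + 27.37 = 0, so ω_n = 5.232 rad/s and ζ = 8.6/(2·5.232) = 0.8219.
Damped frequency ω_d = ω_n√(1−ζ²) = 2.98 rad/s, so peak time T_p = π/ω_d = 1.05 s.

T_p = 1.05 s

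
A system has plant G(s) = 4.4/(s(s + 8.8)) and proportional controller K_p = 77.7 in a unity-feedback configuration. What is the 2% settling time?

Closed-loop characteristic equation: s² + 8.8s + 341.9 = 0, so ω_n = 18.49 rad/s and ζ = 8.8/(2·18.49) = 0.238.
2% settling time T_s ≈ 4/(ζω_n) = 4/4.4 = 0.909 s.

T_s ≈ 0.909 s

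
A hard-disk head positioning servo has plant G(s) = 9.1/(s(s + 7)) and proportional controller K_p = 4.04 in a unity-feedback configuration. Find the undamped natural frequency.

ω_n = 6.06 rad/s

With unity feedback the closed-loop characteristic equation is s² + 7s + 4.04·9.1 = s² + 7s + 36.76 = 0.
So ω_n² = 36.76 ⇒ ω_n = 6.063 rad/s, and ζ = 7/(2ω_n) = 0.577.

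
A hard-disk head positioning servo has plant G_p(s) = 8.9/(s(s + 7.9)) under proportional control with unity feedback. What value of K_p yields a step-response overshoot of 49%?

K_p = 35.8

From %OS = 100·exp(−πζ/√(1−ζ²)) = 49%, ζ = −ln(0.49)/√(π²+ln²(0.49)) = 0.2214.
Characteristic equation s² + 7.9s + 8.9K_p = 0 gives ζ = 7.9/(2√(8.9K_p)).
Setting ζ = 0.2214: √(8.9K_p) = 7.9/(2·0.2214) = 17.84, so K_p = 318.2/8.9 = 35.8.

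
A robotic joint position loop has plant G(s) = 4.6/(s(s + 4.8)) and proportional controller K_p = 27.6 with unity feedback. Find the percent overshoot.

From 1 + K_pG(s) = 0: s² + 4.8s + 127 = 0 ⇒ ω_n = 11.27, ζ = 0.213.
%OS = 100·exp(−πζ/√(1−ζ²)) = 100·exp(−π·0.213/√0.9546) = 50.4%.

50.4%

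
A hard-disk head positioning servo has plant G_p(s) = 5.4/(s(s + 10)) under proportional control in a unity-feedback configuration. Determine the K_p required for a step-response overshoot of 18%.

K_p = 20.2

From %OS = 100·exp(−πζ/√(1−ζ²)) = 18%, ζ = −ln(0.18)/√(π²+ln²(0.18)) = 0.4791.
Characteristic equation s² + 10s + 5.4K_p = 0 gives ζ = 10/(2√(5.4K_p)).
Setting ζ = 0.4791: √(5.4K_p) = 10/(2·0.4791) = 10.44, so K_p = 108.9/5.4 = 20.2.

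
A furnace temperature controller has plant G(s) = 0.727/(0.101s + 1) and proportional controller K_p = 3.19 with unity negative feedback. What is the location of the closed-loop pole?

s = -32.86

Closed loop: T(s) = K_p·G/(1+K_p·G) = 2.319/(0.101s + 1 + 2.319), with pole at s = −(1 + 2.319)/0.101 = −32.86.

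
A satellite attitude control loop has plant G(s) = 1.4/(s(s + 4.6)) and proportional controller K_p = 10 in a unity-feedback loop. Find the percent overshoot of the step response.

8.64%

From 1 + K_pG(s) = 0: s² + 4.6s + 14 = 0 ⇒ ω_n = 3.742, ζ = 0.6147.
%OS = 100·exp(−πζ/√(1−ζ²)) = 100·exp(−π·0.6147/√0.6221) = 8.64%.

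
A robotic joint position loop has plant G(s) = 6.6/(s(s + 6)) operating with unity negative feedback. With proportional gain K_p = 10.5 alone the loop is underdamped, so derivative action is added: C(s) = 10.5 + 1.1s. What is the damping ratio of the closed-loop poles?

Forward path: (10.5 + 1.1s)·6.6/(s(s+6)). The closed-loop characteristic equation is s² + (6 + 6.6·1.1)s + 6.6·10.5 = 0.
That is s² + 13.26s + 69.3 = 0, so ω_n = 8.325 rad/s and ζ = 13.26/(2·8.325) = 0.7964.

ζ = 0.796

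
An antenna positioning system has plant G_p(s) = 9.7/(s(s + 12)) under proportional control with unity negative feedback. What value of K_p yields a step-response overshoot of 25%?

K_p = 22.8

From %OS = 100·exp(−πζ/√(1−ζ²)) = 25%, ζ = −ln(0.25)/√(π²+ln²(0.25)) = 0.4037.
Characteristic equation s² + 12s + 9.7K_p = 0 gives ζ = 12/(2√(9.7K_p)).
Setting ζ = 0.4037: √(9.7K_p) = 12/(2·0.4037) = 14.86, so K_p = 220.9/9.7 = 22.8.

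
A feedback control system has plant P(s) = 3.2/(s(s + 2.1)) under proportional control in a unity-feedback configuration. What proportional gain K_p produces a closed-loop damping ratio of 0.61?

K_p = 0.926

Closed-loop characteristic equation: s² + 2.1s + K_p·3.2 = 0.
So ω_n = √(3.2K_p) and 2ζω_n = 2.1, giving ζ = 2.1/(2√(3.2K_p)).
Setting ζ = 0.61: √(3.2K_p) = 2.1/(2·0.61) = 1.721, so K_p = 2.963/3.2 = 0.926.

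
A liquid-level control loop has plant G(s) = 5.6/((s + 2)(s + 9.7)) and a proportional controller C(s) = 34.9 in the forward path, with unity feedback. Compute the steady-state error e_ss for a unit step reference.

0.0903

The loop is type 0. Static position error constant K_pos = C(0)·G(0) = 34.9·0.2887 = 10.07.
Steady-state error to a unit step: e_ss = 1/(1+K_pos) = 1/11.07 = 0.0903.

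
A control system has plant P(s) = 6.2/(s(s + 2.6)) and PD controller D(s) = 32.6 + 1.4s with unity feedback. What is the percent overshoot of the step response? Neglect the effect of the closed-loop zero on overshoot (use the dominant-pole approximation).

25.7%

Forward path: (32.6 + 1.4s)·6.2/(s(s+2.6)). The closed-loop characteristic equation is s² + (2.6 + 6.2·1.4)s + 6.2·32.6 = 0.
That is s² + 11.28s + 202.1 = 0, so ω_n = 14.22 rad/s and ζ = 11.28/(2·14.22) = 0.3967.
%OS = 100·exp(−πζ/√(1−ζ²)) = 25.7%.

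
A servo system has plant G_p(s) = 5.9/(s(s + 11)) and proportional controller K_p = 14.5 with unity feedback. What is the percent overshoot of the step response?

9.79%

From 1 + K_pG_p(s) = 0: s² + 11s + 85.55 = 0 ⇒ ω_n = 9.249, ζ = 0.5946.
%OS = 100·exp(−πζ/√(1−ζ²)) = 100·exp(−π·0.5946/√0.6464) = 9.79%.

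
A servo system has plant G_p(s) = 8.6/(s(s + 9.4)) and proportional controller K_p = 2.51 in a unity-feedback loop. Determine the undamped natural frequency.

The closed-loop denominator is s(s+9.4) + 2.51·8.6 = s² + 9.4s + 21.59.
So ω_n² = 21.59 ⇒ ω_n = 4.646 rad/s, and ζ = 9.4/(2ω_n) = 1.01.

ω_n = 4.65 rad/s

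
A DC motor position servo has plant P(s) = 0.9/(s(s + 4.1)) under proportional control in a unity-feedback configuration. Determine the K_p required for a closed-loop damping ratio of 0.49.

K_p = 19.4

Closed-loop characteristic equation: s² + 4.1s + K_p·0.9 = 0.
So ω_n = √(0.9K_p) and 2ζω_n = 4.1, giving ζ = 4.1/(2√(0.9K_p)).
Setting ζ = 0.49: √(0.9K_p) = 4.1/(2·0.49) = 4.184, so K_p = 17.5/0.9 = 19.4.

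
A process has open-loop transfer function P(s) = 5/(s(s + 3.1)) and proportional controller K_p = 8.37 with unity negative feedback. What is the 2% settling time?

T_s ≈ 2.58 s

Closed-loop characteristic equation: s² + 3.1s + 41.85 = 0, so ω_n = 6.469 rad/s and ζ = 3.1/(2·6.469) = 0.2396.
2% settling time T_s ≈ 4/(ζω_n) = 4/1.55 = 2.58 s.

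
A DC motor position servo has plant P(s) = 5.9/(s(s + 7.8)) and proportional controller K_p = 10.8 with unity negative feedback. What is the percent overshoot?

Closed-loop characteristic equation: s² + 7.8s + 63.72 = 0, so ω_n = 7.982 rad/s and ζ = 7.8/(2·7.982) = 0.4886.
%OS = 100·exp(−πζ/√(1−ζ²)) = 100·exp(−π·0.4886/√0.7613) = 17.2%.

17.2%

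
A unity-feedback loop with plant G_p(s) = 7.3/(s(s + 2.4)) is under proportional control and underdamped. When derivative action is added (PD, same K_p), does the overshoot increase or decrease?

decrease

The derivative term adds K·K_d to the s-coefficient of the characteristic equation, raising 2ζω_n while ω_n is unchanged; ζ increases, so overshoot decreases.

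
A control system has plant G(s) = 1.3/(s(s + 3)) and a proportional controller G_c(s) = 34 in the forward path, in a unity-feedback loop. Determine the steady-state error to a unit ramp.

The loop has one pole at the origin (type 1). Velocity error constant K_v = lim_{s→0} s·G_c(s)G(s) = 34·1.3/3 = 14.73.
Steady-state error to a unit ramp: e_ss = 1/K_v = 0.0679.

0.0679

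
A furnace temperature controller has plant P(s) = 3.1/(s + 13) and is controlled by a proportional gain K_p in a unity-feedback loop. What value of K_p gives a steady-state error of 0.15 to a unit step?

For a type-0 loop with proportional control, e_ss = 1/(1 + K_p·P(0)).
P(0) = 0.2385. Require 1/(1 + K_p·0.2385) = 0.15, so 1 + 0.2385·K_p = 6.667.
K_p = (6.667 − 1)/0.2385 = 23.8.

K_p = 23.8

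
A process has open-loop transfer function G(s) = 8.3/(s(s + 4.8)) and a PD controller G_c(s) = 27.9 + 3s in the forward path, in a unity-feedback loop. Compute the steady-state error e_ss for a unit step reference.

The open loop G_c(s)G(s) has a pole at the origin (type 1), so the static position error constant is infinite and e_ss = 1/(1+∞) = 0.

0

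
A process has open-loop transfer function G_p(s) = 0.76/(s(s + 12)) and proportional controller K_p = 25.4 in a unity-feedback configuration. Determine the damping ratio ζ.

The closed-loop denominator is s(s+12) + 25.4·0.76 = s² + 12s + 19.3.
Matching s² + 2ζω_n s + ω_n²: ω_n = √19.3 = 4.394 rad/s and 2ζω_n = 12, so ζ = 12/(2·4.394) = 1.37.

ζ = 1.37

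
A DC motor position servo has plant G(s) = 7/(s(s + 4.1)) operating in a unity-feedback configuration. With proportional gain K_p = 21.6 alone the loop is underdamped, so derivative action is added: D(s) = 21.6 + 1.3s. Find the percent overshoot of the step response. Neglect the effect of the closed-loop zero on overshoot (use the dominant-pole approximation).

13.6%

Forward path: (21.6 + 1.3s)·7/(s(s+4.1)). The closed-loop characteristic equation is s² + (4.1 + 7·1.3)s + 7·21.6 = 0.
That is s² + 13.2s + 151.2 = 0, so ω_n = 12.3 rad/s and ζ = 13.2/(2·12.3) = 0.5367.
%OS = 100·exp(−πζ/√(1−ζ²)) = 13.6%.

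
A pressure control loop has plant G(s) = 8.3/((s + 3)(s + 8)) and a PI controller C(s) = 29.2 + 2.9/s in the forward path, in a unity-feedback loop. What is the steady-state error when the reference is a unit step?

The open loop C(s)G(s) has a pole at the origin (type 1), so the static position error constant is infinite and e_ss = 1/(1+∞) = 0.

0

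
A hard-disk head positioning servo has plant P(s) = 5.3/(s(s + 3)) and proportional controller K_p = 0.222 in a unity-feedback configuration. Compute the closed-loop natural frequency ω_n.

1 + K_p·P(s) = 0 gives s² + 3s + 1.177 = 0.
So ω_n² = 1.177 ⇒ ω_n = 1.085 rad/s, and ζ = 3/(2ω_n) = 1.38.

ω_n = 1.08 rad/s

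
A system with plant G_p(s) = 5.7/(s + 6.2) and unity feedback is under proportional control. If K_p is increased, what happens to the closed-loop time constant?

Closed-loop pole is at s = −(6.2+K_p·5.7); larger K_p moves it further left, so τ = 1/(6.2+K_p·5.7) decreases.

decrease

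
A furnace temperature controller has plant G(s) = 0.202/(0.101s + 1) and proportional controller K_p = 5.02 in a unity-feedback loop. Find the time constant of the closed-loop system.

Closed loop: T(s) = K_p·G/(1+K_p·G) = 1.014/(0.101s + 1 + 1.014), with pole at s = −(1 + 1.014)/0.101 = −19.94.
Closed-loop time constant τ = 1/19.94 = 0.0501 s.

τ = 0.0501 s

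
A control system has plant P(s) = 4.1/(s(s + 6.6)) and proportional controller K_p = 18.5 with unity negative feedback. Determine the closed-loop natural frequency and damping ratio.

ω_n = 8.71 rad/s, ζ = 0.379

1 + K_p·P(s) = 0 gives s² + 6.6s + 75.85 = 0.
So ω_n² = 75.85 ⇒ ω_n = 8.709 rad/s, and ζ = 6.6/(2ω_n) = 0.379.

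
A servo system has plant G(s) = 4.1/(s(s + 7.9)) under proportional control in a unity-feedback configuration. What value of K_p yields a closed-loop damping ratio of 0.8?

K_p = 5.95

Closed-loop characteristic equation: s² + 7.9s + K_p·4.1 = 0.
So ω_n = √(4.1K_p) and 2ζω_n = 7.9, giving ζ = 7.9/(2√(4.1K_p)).
Setting ζ = 0.8: √(4.1K_p) = 7.9/(2·0.8) = 4.938, so K_p = 24.38/4.1 = 5.95.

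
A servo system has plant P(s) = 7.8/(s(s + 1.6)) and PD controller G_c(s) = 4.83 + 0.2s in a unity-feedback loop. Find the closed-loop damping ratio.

Forward path: (4.83 + 0.2s)·7.8/(s(s+1.6)). The closed-loop characteristic equation is s² + (1.6 + 7.8·0.2)s + 7.8·4.83 = 0.
That is s² + 3.16s + 37.67 = 0, so ω_n = 6.138 rad/s and ζ = 3.16/(2·6.138) = 0.2574.

ζ = 0.257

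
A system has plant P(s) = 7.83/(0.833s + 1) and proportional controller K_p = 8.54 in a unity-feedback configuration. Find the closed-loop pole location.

Closed loop: T(s) = K_p·P/(1+K_p·P) = 66.87/(0.833s + 1 + 66.87), with pole at s = −(1 + 66.87)/0.833 = −81.47.

s = -81.47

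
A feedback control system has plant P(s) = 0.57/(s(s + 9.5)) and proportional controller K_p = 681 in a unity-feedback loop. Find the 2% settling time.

From 1 + K_pP(s) = 0: s² + 9.5s + 388.2 = 0 ⇒ ω_n = 19.7, ζ = 0.2411.
2% settling time T_s ≈ 4/(ζω_n) = 4/4.75 = 0.842 s.

T_s ≈ 0.842 s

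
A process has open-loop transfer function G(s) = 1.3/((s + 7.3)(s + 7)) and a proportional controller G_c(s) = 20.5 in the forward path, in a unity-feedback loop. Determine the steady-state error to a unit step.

0.657

The loop is type 0. Static position error constant K_pos = G_c(0)·G(0) = 20.5·0.02544 = 0.5215.
Steady-state error to a unit step: e_ss = 1/(1+K_pos) = 1/1.522 = 0.657.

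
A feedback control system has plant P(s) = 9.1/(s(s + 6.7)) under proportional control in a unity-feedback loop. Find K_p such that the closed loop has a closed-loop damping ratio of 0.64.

K_p = 3.01

Closed-loop characteristic equation: s² + 6.7s + K_p·9.1 = 0.
So ω_n = √(9.1K_p) and 2ζω_n = 6.7, giving ζ = 6.7/(2√(9.1K_p)).
Setting ζ = 0.64: √(9.1K_p) = 6.7/(2·0.64) = 5.234, so K_p = 27.4/9.1 = 3.01.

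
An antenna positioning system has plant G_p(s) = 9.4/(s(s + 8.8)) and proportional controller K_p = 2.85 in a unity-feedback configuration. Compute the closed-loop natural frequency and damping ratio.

The closed-loop denominator is s(s+8.8) + 2.85·9.4 = s² + 8.8s + 26.79.
Matching s² + 2ζω_n s + ω_n²: ω_n = √26.79 = 5.176 rad/s and 2ζω_n = 8.8, so ζ = 8.8/(2·5.176) = 0.85.

ω_n = 5.18 rad/s, ζ = 0.85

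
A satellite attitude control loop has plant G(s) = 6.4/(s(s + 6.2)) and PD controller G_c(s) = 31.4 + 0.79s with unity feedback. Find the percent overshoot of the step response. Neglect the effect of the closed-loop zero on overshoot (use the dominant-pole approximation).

25.7%

Forward path: (31.4 + 0.79s)·6.4/(s(s+6.2)). The closed-loop characteristic equation is s² + (6.2 + 6.4·0.79)s + 6.4·31.4 = 0.
That is s² + 11.26s + 201 = 0, so ω_n = 14.18 rad/s and ζ = 11.26/(2·14.18) = 0.397.
%OS = 100·exp(−πζ/√(1−ζ²)) = 25.7%.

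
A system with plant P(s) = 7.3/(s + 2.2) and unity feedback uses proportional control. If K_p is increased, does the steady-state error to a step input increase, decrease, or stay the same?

The position error constant K_pos = K_p·P(0) grows with K_p, and e_ss = 1/(1+K_pos) falls.

decrease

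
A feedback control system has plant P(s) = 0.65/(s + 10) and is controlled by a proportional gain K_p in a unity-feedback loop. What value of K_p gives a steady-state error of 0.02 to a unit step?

K_p = 754

For a type-0 loop with proportional control, e_ss = 1/(1 + K_p·P(0)).
P(0) = 0.065. Require 1/(1 + K_p·0.065) = 0.02, so 1 + 0.065·K_p = 50.
K_p = (50 − 1)/0.065 = 754.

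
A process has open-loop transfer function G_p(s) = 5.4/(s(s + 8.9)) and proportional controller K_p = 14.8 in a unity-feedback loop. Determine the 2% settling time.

The closed-loop denominator s² + 8.9s + 79.92 gives ω_n = √79.92 = 8.94 and ζ = 8.9/(2ω_n) = 0.4978.
2% settling time T_s ≈ 4/(ζω_n) = 4/4.45 = 0.899 s.

T_s ≈ 0.899 s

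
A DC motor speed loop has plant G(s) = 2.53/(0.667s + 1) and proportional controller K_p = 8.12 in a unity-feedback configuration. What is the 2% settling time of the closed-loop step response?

Closed loop: T(s) = K_p·G/(1+K_p·G) = 20.54/(0.667s + 1 + 20.54), with pole at s = −(1 + 20.54)/0.667 = −32.3.
τ = 1/32.3 = 0.03096 s, so 2% settling time ≈ 4τ = 0.124 s.

T_s ≈ 0.124 s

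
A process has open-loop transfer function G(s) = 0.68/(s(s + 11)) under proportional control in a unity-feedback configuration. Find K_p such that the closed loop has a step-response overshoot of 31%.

From %OS = 100·exp(−πζ/√(1−ζ²)) = 31%, ζ = −ln(0.31)/√(π²+ln²(0.31)) = 0.3493.
Characteristic equation s² + 11s + 0.68K_p = 0 gives ζ = 11/(2√(0.68K_p)).
Setting ζ = 0.3493: √(0.68K_p) = 11/(2·0.3493) = 15.75, so K_p = 247.9/0.68 = 365.

K_p = 365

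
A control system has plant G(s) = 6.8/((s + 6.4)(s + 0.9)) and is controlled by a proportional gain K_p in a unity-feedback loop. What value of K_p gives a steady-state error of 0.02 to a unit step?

For a type-0 loop with proportional control, e_ss = 1/(1 + K_p·G(0)).
G(0) = 1.181. Require 1/(1 + K_p·1.181) = 0.02, so 1 + 1.181·K_p = 50.
K_p = (50 − 1)/1.181 = 41.5.

K_p = 41.5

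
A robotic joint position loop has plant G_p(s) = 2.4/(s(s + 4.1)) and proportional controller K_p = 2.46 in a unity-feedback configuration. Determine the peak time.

Closed-loop characteristic equation: s² + 4.1s + 5.904 = 0, so ω_n = 2.43 rad/s and ζ = 4.1/(2·2.43) = 0.8437.
Damped frequency ω_d = ω_n√(1−ζ²) = 1.304 rad/s, so peak time T_p = π/ω_d = 2.41 s.

T_p = 2.41 s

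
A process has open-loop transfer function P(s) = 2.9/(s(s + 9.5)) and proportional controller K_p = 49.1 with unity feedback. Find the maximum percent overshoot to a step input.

25.6%

The closed-loop denominator s² + 9.5s + 142.4 gives ω_n = √142.4 = 11.93 and ζ = 9.5/(2ω_n) = 0.3981.
%OS = 100·exp(−πζ/√(1−ζ²)) = 100·exp(−π·0.3981/√0.8415) = 25.6%.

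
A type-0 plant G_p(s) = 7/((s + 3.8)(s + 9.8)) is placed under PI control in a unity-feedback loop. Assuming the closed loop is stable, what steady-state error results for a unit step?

The PI controller's integrator makes the forward path type 1, so e_ss to a step is zero.

0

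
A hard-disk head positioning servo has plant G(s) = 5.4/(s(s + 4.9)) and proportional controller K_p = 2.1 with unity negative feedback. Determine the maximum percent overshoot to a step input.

3.57%

The closed-loop denominator s² + 4.9s + 11.34 gives ω_n = √11.34 = 3.367 and ζ = 4.9/(2ω_n) = 0.7275.
%OS = 100·exp(−πζ/√(1−ζ²)) = 100·exp(−π·0.7275/√0.4707) = 3.57%.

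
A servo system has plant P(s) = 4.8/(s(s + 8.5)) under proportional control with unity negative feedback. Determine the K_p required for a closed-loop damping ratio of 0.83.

Closed-loop characteristic equation: s² + 8.5s + K_p·4.8 = 0.
So ω_n = √(4.8K_p) and 2ζω_n = 8.5, giving ζ = 8.5/(2√(4.8K_p)).
Setting ζ = 0.83: √(4.8K_p) = 8.5/(2·0.83) = 5.12, so K_p = 26.22/4.8 = 5.46.

K_p = 5.46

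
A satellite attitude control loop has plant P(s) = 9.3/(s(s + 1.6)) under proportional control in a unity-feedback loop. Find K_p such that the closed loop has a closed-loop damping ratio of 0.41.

K_p = 0.409

Closed-loop characteristic equation: s² + 1.6s + K_p·9.3 = 0.
So ω_n = √(9.3K_p) and 2ζω_n = 1.6, giving ζ = 1.6/(2√(9.3K_p)).
Setting ζ = 0.41: √(9.3K_p) = 1.6/(2·0.41) = 1.951, so K_p = 3.807/9.3 = 0.409.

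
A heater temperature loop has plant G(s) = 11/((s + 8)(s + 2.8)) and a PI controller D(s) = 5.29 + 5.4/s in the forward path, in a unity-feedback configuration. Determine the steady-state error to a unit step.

The open loop D(s)G(s) has a pole at the origin (type 1), so the static position error constant is infinite and e_ss = 1/(1+∞) = 0.

0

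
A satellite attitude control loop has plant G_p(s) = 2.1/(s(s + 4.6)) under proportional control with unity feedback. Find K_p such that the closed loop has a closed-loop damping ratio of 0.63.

Closed-loop characteristic equation: s² + 4.6s + K_p·2.1 = 0.
So ω_n = √(2.1K_p) and 2ζω_n = 4.6, giving ζ = 4.6/(2√(2.1K_p)).
Setting ζ = 0.63: √(2.1K_p) = 4.6/(2·0.63) = 3.651, so K_p = 13.33/2.1 = 6.35.

K_p = 6.35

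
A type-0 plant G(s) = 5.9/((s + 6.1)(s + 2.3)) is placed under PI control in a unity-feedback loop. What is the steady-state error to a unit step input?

The PI controller's integrator makes the forward path type 1, so e_ss to a step is zero.

0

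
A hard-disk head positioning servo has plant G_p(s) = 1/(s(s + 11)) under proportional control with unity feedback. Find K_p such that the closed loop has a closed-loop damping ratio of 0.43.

K_p = 164

Closed-loop characteristic equation: s² + 11s + K_p·1 = 0.
So ω_n = √(1K_p) and 2ζω_n = 11, giving ζ = 11/(2√(1K_p)).
Setting ζ = 0.43: √(1K_p) = 11/(2·0.43) = 12.79, so K_p = 163.6/1 = 164.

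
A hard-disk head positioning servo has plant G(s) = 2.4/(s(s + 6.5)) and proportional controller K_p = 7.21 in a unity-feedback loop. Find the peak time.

T_p = 1.21 s

Closed-loop characteristic equation: s² + 6.5s + 17.3 = 0, so ω_n = 4.16 rad/s and ζ = 6.5/(2·4.16) = 0.7813.
Damped frequency ω_d = ω_n√(1−ζ²) = 2.596 rad/s, so peak time T_p = π/ω_d = 1.21 s.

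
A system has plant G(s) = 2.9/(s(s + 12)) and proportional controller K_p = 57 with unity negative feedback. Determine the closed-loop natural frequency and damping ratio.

ω_n = 12.9 rad/s, ζ = 0.467

With unity feedback the closed-loop characteristic equation is s² + 12s + 57·2.9 = s² + 12s + 165.3 = 0.
Matching s² + 2ζω_n s + ω_n²: ω_n = √165.3 = 12.86 rad/s and 2ζω_n = 12, so ζ = 12/(2·12.86) = 0.467.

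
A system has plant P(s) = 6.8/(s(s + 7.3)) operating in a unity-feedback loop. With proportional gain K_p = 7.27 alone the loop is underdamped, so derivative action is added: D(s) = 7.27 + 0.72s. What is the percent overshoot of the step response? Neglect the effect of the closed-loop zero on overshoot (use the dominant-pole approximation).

Forward path: (7.27 + 0.72s)·6.8/(s(s+7.3)). The closed-loop characteristic equation is s² + (7.3 + 6.8·0.72)s + 6.8·7.27 = 0.
That is s² + 12.2s + 49.44 = 0, so ω_n = 7.031 rad/s and ζ = 12.2/(2·7.031) = 0.8673.
%OS = 100·exp(−πζ/√(1−ζ²)) = 0.42%.

0.42%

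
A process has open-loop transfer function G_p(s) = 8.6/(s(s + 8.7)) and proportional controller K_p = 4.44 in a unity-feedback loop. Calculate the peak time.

T_p = 0.716 s

Closed-loop characteristic equation: s² + 8.7s + 38.18 = 0, so ω_n = 6.179 rad/s and ζ = 8.7/(2·6.179) = 0.704.
Damped frequency ω_d = ω_n√(1−ζ²) = 4.389 rad/s, so peak time T_p = π/ω_d = 0.716 s.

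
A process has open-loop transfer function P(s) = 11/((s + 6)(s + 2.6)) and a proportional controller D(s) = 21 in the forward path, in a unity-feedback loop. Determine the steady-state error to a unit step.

The loop is type 0. Static position error constant K_pos = D(0)·P(0) = 21·0.7051 = 14.81.
Steady-state error to a unit step: e_ss = 1/(1+K_pos) = 1/15.81 = 0.0633.

0.0633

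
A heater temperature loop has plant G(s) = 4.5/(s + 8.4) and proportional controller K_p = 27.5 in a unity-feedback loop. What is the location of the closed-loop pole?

Closed-loop transfer function: T(s) = K_p·G(s)/(1 + K_p·G(s)) = 123.8/(s + 8.4 + 123.8) = 123.8/(s + 132.2).
The closed-loop pole is at s = −132.2.

s = -132.2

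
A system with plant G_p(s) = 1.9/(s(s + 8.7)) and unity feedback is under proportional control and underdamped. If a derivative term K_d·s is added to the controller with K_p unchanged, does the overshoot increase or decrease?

decrease

With PD the characteristic equation becomes s² + (a + K·K_d)s + K·K_p = 0; the damping term grows, ζ rises, overshoot falls.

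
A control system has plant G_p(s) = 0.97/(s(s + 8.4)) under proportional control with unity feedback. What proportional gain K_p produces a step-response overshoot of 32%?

From %OS = 100·exp(−πζ/√(1−ζ²)) = 32%, ζ = −ln(0.32)/√(π²+ln²(0.32)) = 0.341.
Characteristic equation s² + 8.4s + 0.97K_p = 0 gives ζ = 8.4/(2√(0.97K_p)).
Setting ζ = 0.341: √(0.97K_p) = 8.4/(2·0.341) = 12.32, so K_p = 151.7/0.97 = 156.

K_p = 156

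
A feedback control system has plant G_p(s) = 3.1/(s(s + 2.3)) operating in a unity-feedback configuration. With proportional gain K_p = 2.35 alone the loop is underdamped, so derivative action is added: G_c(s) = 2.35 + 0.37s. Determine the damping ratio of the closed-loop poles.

ζ = 0.639

Forward path: (2.35 + 0.37s)·3.1/(s(s+2.3)). The closed-loop characteristic equation is s² + (2.3 + 3.1·0.37)s + 3.1·2.35 = 0.
That is s² + 3.447s + 7.285 = 0, so ω_n = 2.699 rad/s and ζ = 3.447/(2·2.699) = 0.6386.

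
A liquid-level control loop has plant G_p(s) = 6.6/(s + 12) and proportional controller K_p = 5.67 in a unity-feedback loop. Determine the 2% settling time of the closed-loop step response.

T_s ≈ 0.0809 s

Closed-loop transfer function: T(s) = K_p·G_p(s)/(1 + K_p·G_p(s)) = 37.42/(s + 12 + 37.42) = 37.42/(s + 49.42).
Time constant τ = 1/49.42 = 0.02023 s, so the 2% settling time is about 4τ = 0.0809 s.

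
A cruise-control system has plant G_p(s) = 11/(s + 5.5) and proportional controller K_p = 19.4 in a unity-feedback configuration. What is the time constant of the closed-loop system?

τ = 0.00457 s

Closed-loop transfer function: T(s) = K_p·G_p(s)/(1 + K_p·G_p(s)) = 213.4/(s + 5.5 + 213.4) = 213.4/(s + 218.9).
Time constant τ = 1/218.9 = 0.00457 s.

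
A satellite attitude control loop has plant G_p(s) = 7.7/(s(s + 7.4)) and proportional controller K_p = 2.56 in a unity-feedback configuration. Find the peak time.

T_p = 1.28 s

From 1 + K_pG_p(s) = 0: s² + 7.4s + 19.71 = 0 ⇒ ω_n = 4.44, ζ = 0.8334.
Damped frequency ω_d = ω_n√(1−ζ²) = 2.454 rad/s, so peak time T_p = π/ω_d = 1.28 s.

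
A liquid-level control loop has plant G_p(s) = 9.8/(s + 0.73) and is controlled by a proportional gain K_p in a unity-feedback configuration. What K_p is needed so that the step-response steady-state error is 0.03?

K_p = 2.41

For a type-0 loop with proportional control, e_ss = 1/(1 + K_p·G_p(0)).
G_p(0) = 13.42. Require 1/(1 + K_p·13.42) = 0.03, so 1 + 13.42·K_p = 33.33.
K_p = (33.33 − 1)/13.42 = 2.41.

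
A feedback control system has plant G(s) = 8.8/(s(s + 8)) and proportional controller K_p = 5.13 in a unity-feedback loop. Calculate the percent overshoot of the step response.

9.75%

From 1 + K_pG(s) = 0: s² + 8s + 45.14 = 0 ⇒ ω_n = 6.719, ζ = 0.5953.
%OS = 100·exp(−πζ/√(1−ζ²)) = 100·exp(−π·0.5953/√0.6456) = 9.75%.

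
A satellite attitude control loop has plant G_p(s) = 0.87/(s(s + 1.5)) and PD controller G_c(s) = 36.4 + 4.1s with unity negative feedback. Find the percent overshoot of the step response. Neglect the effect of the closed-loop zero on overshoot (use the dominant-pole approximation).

Forward path: (36.4 + 4.1s)·0.87/(s(s+1.5)). The closed-loop characteristic equation is s² + (1.5 + 0.87·4.1)s + 0.87·36.4 = 0.
That is s² + 5.067s + 31.67 = 0, so ω_n = 5.627 rad/s and ζ = 5.067/(2·5.627) = 0.4502.
%OS = 100·exp(−πζ/√(1−ζ²)) = 20.5%.

20.5%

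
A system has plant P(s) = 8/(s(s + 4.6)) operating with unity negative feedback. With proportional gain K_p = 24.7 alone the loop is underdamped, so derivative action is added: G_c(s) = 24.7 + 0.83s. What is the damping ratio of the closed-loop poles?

ζ = 0.4

Forward path: (24.7 + 0.83s)·8/(s(s+4.6)). The closed-loop characteristic equation is s² + (4.6 + 8·0.83)s + 8·24.7 = 0.
That is s² + 11.24s + 197.6 = 0, so ω_n = 14.06 rad/s and ζ = 11.24/(2·14.06) = 0.3998.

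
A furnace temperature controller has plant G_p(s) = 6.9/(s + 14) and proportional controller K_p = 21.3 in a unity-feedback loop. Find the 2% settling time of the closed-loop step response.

T_s ≈ 0.0248 s

Closed-loop transfer function: T(s) = K_p·G_p(s)/(1 + K_p·G_p(s)) = 147/(s + 14 + 147) = 147/(s + 161).
Time constant τ = 1/161 = 0.006212 s, so the 2% settling time is about 4τ = 0.0248 s.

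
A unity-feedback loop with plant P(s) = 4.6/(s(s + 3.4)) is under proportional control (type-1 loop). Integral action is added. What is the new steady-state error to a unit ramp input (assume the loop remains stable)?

0

The integrator raises the loop to type 2, so K_v → ∞ and e_ss to a ramp is zero.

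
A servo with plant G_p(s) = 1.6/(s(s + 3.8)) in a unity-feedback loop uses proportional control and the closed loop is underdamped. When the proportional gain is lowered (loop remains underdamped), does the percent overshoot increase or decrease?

ζ = 3.8/(2√(1.6K_p)) rises as K_p falls; higher damping means less overshoot.

decrease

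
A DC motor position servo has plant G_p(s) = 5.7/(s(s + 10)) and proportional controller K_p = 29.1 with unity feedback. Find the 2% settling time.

T_s ≈ 0.8 s

The closed-loop denominator s² + 10s + 165.9 gives ω_n = √165.9 = 12.88 and ζ = 10/(2ω_n) = 0.3882.
2% settling time T_s ≈ 4/(ζω_n) = 4/5 = 0.8 s.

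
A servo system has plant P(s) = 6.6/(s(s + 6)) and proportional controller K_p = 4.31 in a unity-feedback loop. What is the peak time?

T_p = 0.712 s

The closed-loop denominator s² + 6s + 28.45 gives ω_n = √28.45 = 5.333 and ζ = 6/(2ω_n) = 0.5625.
Damped frequency ω_d = ω_n√(1−ζ²) = 4.41 rad/s, so peak time T_p = π/ω_d = 0.712 s.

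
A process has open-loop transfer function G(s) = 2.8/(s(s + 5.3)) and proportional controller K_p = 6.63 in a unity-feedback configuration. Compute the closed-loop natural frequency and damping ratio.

The closed-loop denominator is s(s+5.3) + 6.63·2.8 = s² + 5.3s + 18.56.
So ω_n² = 18.56 ⇒ ω_n = 4.309 rad/s, and ζ = 5.3/(2ω_n) = 0.615.

ω_n = 4.31 rad/s, ζ = 0.615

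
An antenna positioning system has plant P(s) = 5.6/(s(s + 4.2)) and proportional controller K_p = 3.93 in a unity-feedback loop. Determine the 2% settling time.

From 1 + K_pP(s) = 0: s² + 4.2s + 22.01 = 0 ⇒ ω_n = 4.691, ζ = 0.4476.
2% settling time T_s ≈ 4/(ζω_n) = 4/2.1 = 1.9 s.

T_s ≈ 1.9 s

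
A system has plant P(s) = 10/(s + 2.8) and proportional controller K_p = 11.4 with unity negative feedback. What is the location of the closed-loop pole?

Closed-loop transfer function: T(s) = K_p·P(s)/(1 + K_p·P(s)) = 114/(s + 2.8 + 114) = 114/(s + 116.8).
The closed-loop pole is at s = −116.8.

s = -116.8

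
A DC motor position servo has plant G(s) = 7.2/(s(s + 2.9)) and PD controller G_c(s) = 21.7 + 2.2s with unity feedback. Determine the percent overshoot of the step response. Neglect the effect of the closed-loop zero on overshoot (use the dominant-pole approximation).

Forward path: (21.7 + 2.2s)·7.2/(s(s+2.9)). The closed-loop characteristic equation is s² + (2.9 + 7.2·2.2)s + 7.2·21.7 = 0.
That is s² + 18.74s + 156.2 = 0, so ω_n = 12.5 rad/s and ζ = 18.74/(2·12.5) = 0.7496.
%OS = 100·exp(−πζ/√(1−ζ²)) = 2.85%.

2.85%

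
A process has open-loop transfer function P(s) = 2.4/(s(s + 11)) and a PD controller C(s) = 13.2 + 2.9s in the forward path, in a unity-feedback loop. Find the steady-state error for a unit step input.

The open loop C(s)P(s) has a pole at the origin (type 1), so the static position error constant is infinite and e_ss = 1/(1+∞) = 0.

0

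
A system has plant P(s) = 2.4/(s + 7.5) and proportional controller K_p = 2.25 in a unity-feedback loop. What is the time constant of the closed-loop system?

τ = 0.0775 s

Closed-loop transfer function: T(s) = K_p·P(s)/(1 + K_p·P(s)) = 5.4/(s + 7.5 + 5.4) = 5.4/(s + 12.9).
Time constant τ = 1/12.9 = 0.0775 s.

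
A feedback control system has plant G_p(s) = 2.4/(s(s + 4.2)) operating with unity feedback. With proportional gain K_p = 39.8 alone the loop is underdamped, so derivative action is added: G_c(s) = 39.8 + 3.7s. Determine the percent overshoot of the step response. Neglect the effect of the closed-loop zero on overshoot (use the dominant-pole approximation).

Forward path: (39.8 + 3.7s)·2.4/(s(s+4.2)). The closed-loop characteristic equation is s² + (4.2 + 2.4·3.7)s + 2.4·39.8 = 0.
That is s² + 13.08s + 95.52 = 0, so ω_n = 9.773 rad/s and ζ = 13.08/(2·9.773) = 0.6692.
%OS = 100·exp(−πζ/√(1−ζ²)) = 5.91%.

5.91%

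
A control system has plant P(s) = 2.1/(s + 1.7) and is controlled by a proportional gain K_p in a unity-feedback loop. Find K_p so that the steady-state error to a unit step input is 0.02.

K_p = 39.7

For a type-0 loop with proportional control, e_ss = 1/(1 + K_p·P(0)).
P(0) = 1.235. Require 1/(1 + K_p·1.235) = 0.02, so 1 + 1.235·K_p = 50.
K_p = (50 − 1)/1.235 = 39.7.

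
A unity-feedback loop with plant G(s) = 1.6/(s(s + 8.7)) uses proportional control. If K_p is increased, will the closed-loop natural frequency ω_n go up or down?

ω_n = √(1.6·K_p), which grows with K_p.

increase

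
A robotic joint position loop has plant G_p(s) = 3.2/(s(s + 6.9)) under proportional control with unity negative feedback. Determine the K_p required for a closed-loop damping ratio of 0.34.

K_p = 32.2

Closed-loop characteristic equation: s² + 6.9s + K_p·3.2 = 0.
So ω_n = √(3.2K_p) and 2ζω_n = 6.9, giving ζ = 6.9/(2√(3.2K_p)).
Setting ζ = 0.34: √(3.2K_p) = 6.9/(2·0.34) = 10.15, so K_p = 103/3.2 = 32.2.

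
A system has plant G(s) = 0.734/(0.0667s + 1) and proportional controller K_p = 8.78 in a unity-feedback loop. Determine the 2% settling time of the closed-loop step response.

T_s ≈ 0.0358 s

Closed loop: T(s) = K_p·G/(1+K_p·G) = 6.445/(0.0667s + 1 + 6.445), with pole at s = −(1 + 6.445)/0.0667 = −111.6.
τ = 1/111.6 = 0.00896 s, so 2% settling time ≈ 4τ = 0.0358 s.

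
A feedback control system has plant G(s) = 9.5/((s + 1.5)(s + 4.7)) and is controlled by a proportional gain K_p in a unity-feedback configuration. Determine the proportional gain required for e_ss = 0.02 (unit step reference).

K_p = 36.4

The loop is type 0, so e_ss(step) = 1/(1 + K_pos) with K_pos = K_p·G(0).
G(0) = 1.348. Require 1/(1 + K_p·1.348) = 0.02, so 1 + 1.348·K_p = 50.
K_p = (50 − 1)/1.348 = 36.4.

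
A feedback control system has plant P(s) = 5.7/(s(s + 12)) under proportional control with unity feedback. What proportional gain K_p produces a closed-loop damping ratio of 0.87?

Closed-loop characteristic equation: s² + 12s + K_p·5.7 = 0.
So ω_n = √(5.7K_p) and 2ζω_n = 12, giving ζ = 12/(2√(5.7K_p)).
Setting ζ = 0.87: √(5.7K_p) = 12/(2·0.87) = 6.897, so K_p = 47.56/5.7 = 8.34.

K_p = 8.34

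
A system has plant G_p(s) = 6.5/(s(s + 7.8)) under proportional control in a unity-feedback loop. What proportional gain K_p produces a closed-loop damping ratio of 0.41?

K_p = 13.9

Closed-loop characteristic equation: s² + 7.8s + K_p·6.5 = 0.
So ω_n = √(6.5K_p) and 2ζω_n = 7.8, giving ζ = 7.8/(2√(6.5K_p)).
Setting ζ = 0.41: √(6.5K_p) = 7.8/(2·0.41) = 9.512, so K_p = 90.48/6.5 = 13.9.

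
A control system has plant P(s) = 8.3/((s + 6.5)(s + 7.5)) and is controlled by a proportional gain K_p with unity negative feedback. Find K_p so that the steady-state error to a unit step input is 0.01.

For a type-0 loop with proportional control, e_ss = 1/(1 + K_p·P(0)).
P(0) = 0.1703. Require 1/(1 + K_p·0.1703) = 0.01, so 1 + 0.1703·K_p = 100.
K_p = (100 − 1)/0.1703 = 581.

K_p = 581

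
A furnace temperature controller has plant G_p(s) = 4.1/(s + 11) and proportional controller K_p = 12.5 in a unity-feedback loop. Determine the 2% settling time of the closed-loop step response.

T_s ≈ 0.0643 s

Closed-loop transfer function: T(s) = K_p·G_p(s)/(1 + K_p·G_p(s)) = 51.25/(s + 11 + 51.25) = 51.25/(s + 62.25).
Time constant τ = 1/62.25 = 0.01606 s, so the 2% settling time is about 4τ = 0.0643 s.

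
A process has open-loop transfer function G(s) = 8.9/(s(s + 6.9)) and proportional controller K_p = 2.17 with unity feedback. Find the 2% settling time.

Closed-loop characteristic equation: s² + 6.9s + 19.31 = 0, so ω_n = 4.395 rad/s and ζ = 6.9/(2·4.395) = 0.785.
2% settling time T_s ≈ 4/(ζω_n) = 4/3.45 = 1.16 s.

T_s ≈ 1.16 s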